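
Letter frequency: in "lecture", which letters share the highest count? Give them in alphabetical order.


Word: "lecture"
Letter counts:
  'c': 1
  'e': 2
  'l': 1
  'r': 1
  't': 1
  'u': 1
Maximum count = 2
Most frequent = 'e' (2 times each)


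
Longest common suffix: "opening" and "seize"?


Word 1: "opening"
Word 2: "seize"
Comparing from end:
  Pos -1: 'g' != 'e' (stop)
LCS = "" (length 0)


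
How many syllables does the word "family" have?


Word: "family"
Syllable breakdown: fam | i | ly
Counting: 3 parts
= 3 syllables


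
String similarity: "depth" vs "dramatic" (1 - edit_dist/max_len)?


Word 1: "depth" (length 5)
Word 2: "dramatic" (length 8)
One optimal edit sequence:
  1. keep 'd'
  2. insert 'r'  (+1)
  3. insert 'a'  (+1)
  4. substitute 'e' -> 'm'  (+1)
  5. substitute 'p' -> 'a'  (+1)
  6. keep 't'
  7. insert 'i'  (+1)
  8. substitute 'h' -> 'c'  (+1)
Edit distance = 6
Max length = max(5, 8) = 8
Similarity = 1 - 6/8
= 0.2500


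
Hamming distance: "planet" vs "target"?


Comparing character by character (same length = 6):
  Pos 0: 'p' vs 't' !=
  Pos 1: 'l' vs 'a' !=
  Pos 2: 'a' vs 'r' !=
  Pos 3: 'n' vs 'g' !=
  Pos 4: 'e' vs 'e' =
  Pos 5: 't' vs 't' =
Hamming distance = 4


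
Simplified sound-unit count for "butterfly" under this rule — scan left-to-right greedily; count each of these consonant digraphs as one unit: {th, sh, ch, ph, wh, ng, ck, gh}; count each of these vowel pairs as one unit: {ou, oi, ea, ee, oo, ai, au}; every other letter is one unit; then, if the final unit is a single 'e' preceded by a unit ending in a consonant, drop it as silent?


Word: "butterfly" (9 letters)
Left-to-right scan:
  1. 'b' (letter)
  2. 'u' (letter)
  3. 't' (letter)
  4. 't' (letter)
  5. 'e' (letter)
  6. 'r' (letter)
  7. 'f' (letter)
  8. 'l' (letter)
  9. 'y' (letter)
Units from scan: 9
Sound units = 9 units


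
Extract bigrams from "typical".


Word: "typical" (length 7)
Number of bigrams = 7 - 2 + 1 = 6
  Position 0: "ty"
  Position 1: "yp"
  Position 2: "pi"
  Position 3: "ic"
  Position 4: "ca"
  Position 5: "al"
Bigrams = "ty", "yp", "pi", "ic", "ca", "al"


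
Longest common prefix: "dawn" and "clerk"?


Word 1: "dawn"
Word 2: "clerk"
Comparing from start:
  Pos 0: 'd' != 'c' (stop)
LCP = "" (length 0)


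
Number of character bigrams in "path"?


Word: "path" (length 4)
Number of 2-grams = length - 2 + 1 = 4 - 2 + 1
= 3


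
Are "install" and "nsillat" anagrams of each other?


Word 1: "install" → sorted: aillnst
Word 2: "nsillat" → sorted: aillnst
Same letters? aillnst == aillnst
Anagram = Yes


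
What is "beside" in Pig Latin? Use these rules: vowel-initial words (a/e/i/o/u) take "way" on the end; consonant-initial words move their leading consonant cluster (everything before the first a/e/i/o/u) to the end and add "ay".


Word: "beside"
Starts with consonant(s) → move to end, add 'ay'
Consonant cluster: "b"
Pig Latin = "esidebay"


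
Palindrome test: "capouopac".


Word: "capouopac"
Reversed: "capouopac"
Forward == Backward? capouopac == capouopac
Palindrome = Yes


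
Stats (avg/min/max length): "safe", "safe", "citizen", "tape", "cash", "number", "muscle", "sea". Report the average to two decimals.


Lengths: "safe"=4, "safe"=4, "citizen"=7, "tape"=4, "cash"=4, "number"=6, "muscle"=6, "sea"=3
Sum = 38, Count = 8
Average = 38/8 = 4.75
= avg=4.75, min=3, max=7


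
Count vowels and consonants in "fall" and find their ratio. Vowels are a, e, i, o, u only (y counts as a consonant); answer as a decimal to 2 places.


Word: "fall"
Vowels (a,e,i,o,u): 1
Consonants: 3
Ratio = 1/3
= 0.33


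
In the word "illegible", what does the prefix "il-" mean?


Prefix: il-
Example: illegible = il- + legible
Meaning = not


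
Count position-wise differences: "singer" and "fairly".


Comparing character by character (same length = 6):
  Pos 0: 's' vs 'f' !=
  Pos 1: 'i' vs 'a' !=
  Pos 2: 'n' vs 'i' !=
  Pos 3: 'g' vs 'r' !=
  Pos 4: 'e' vs 'l' !=
  Pos 5: 'r' vs 'y' !=
Hamming distance = 6


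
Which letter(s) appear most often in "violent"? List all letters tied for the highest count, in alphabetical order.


Word: "violent"
Letter counts:
  'e': 1
  'i': 1
  'l': 1
  'n': 1
  'o': 1
  't': 1
  'v': 1
Maximum count = 1
Most frequent = 'e', 'i', 'l', 'n', 'o', 't', 'v' (1 time each)


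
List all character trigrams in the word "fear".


Word: "fear" (length 4)
Number of trigrams = 4 - 3 + 1 = 2
  Position 0: "fea"
  Position 1: "ear"
Trigrams = "fea", "ear"


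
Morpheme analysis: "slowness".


Word: "slowness"
Morphemes: slow / -ness
Each morpheme carries meaning
= 2 morphemes


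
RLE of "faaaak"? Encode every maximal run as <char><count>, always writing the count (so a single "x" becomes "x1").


String: "faaaak"
Scanning for consecutive runs:
  'f' x 1
  'a' x 4
  'k' x 1
RLE = "f1a4k1"


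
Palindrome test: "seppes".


Word: "seppes"
Reversed: "seppes"
Forward == Backward? seppes == seppes
Palindrome = Yes


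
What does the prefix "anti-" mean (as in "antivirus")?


Prefix: anti-
As in: antivirus -> anti- + virus
Meaning = against


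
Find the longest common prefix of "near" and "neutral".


Word 1: "near"
Word 2: "neutral"
Comparing from start:
  Pos 0: 'n' == 'n'
  Pos 1: 'e' == 'e'
  Pos 2: 'a' != 'u' (stop)
LCP = "ne" (length 2)


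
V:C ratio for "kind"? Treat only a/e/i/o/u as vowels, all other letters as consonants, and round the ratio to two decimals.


Word: "kind"
Vowels (a,e,i,o,u): 1
Consonants: 3
Ratio = 1/3
= 0.33


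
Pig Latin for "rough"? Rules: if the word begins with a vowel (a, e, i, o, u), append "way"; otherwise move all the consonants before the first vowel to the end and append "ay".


Word: "rough"
Starts with consonant(s) → move to end, add 'ay'
Consonant cluster: "r"
Pig Latin = "oughray"


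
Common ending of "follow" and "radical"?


Word 1: "follow"
Word 2: "radical"
Comparing from end:
  Pos -1: 'w' != 'l' (stop)
LCS = "" (length 0)


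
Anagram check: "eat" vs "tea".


Word 1: "eat" → sorted: aet
Word 2: "tea" → sorted: aet
Same letters? aet == aet
Anagram = Yes


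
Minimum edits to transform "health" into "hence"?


Word 1: "health" (length 6)
Word 2: "hence" (length 5)
One optimal edit sequence (insert/delete/substitute each cost 1):
  1. keep 'h'
  2. keep 'e'
  3. delete 'a'  (+1)
  4. substitute 'l' -> 'n'  (+1)
  5. substitute 't' -> 'c'  (+1)
  6. substitute 'h' -> 'e'  (+1)
Total edit operations: 4
Edit distance = 4


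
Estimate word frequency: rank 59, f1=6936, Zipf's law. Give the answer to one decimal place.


Zipf's law: f(r) = f(1) / r
f(1) = 6936
f(59) = 6936 / 59
= 117.6 occurrences


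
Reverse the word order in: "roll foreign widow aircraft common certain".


Original: "roll foreign widow aircraft common certain"
Words (1..n): roll | foreign | widow | aircraft | common | certain
Reversed (n..1): certain | common | aircraft | widow | foreign | roll
Result = "certain common aircraft widow foreign roll"


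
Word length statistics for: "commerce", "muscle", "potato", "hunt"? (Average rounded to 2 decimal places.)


Lengths: "commerce"=8, "muscle"=6, "potato"=6, "hunt"=4
Sum = 24, Count = 4
Average = 24/4 = 6.00
= avg=6.00, min=4, max=8


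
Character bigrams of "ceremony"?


Word: "ceremony" (length 8)
Number of bigrams = 8 - 2 + 1 = 7
  Position 0: "ce"
  Position 1: "er"
  Position 2: "re"
  Position 3: "em"
  Position 4: "mo"
  Position 5: "on"
  Position 6: "ny"
Bigrams = "ce", "er", "re", "em", "mo", "on", "ny"


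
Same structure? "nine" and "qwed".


Pattern of "nine": [0, 1, 0, 2]
Pattern of "qwed": [0, 1, 2, 3]
Patterns do not match
Same pattern = No


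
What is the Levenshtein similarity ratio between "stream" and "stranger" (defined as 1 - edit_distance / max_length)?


Word 1: "stream" (length 6)
Word 2: "stranger" (length 8)
One optimal edit sequence:
  1. keep 's'
  2. keep 't'
  3. keep 'r'
  4. insert 'a'  (+1)
  5. insert 'n'  (+1)
  6. substitute 'e' -> 'g'  (+1)
  7. substitute 'a' -> 'e'  (+1)
  8. substitute 'm' -> 'r'  (+1)
Edit distance = 5
Max length = max(6, 8) = 8
Similarity = 1 - 5/8
= 0.3750


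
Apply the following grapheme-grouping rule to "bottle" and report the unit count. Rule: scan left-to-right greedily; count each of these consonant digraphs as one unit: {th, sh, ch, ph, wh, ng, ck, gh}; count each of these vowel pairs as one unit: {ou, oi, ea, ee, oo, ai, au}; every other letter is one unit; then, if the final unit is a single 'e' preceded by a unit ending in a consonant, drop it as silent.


Word: "bottle" (6 letters)
Left-to-right scan:
  (1) 'b' (letter)
  (2) 'o' (letter)
  (3) 't' (letter)
  (4) 't' (letter)
  (5) 'l' (letter)
  (6) 'e' (letter)
Units from scan: 6
Final unit is 'e' after a consonant -> drop as silent (-1)
Sound units = 5 units


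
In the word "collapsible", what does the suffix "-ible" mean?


Suffix: -ible
Example: collapsible = collapse + -ible, with a spelling change
Meaning = capable of


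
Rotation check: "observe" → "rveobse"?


Word: "observe", Candidate: "rveobse"
Method: check if candidate is substring of word+word
"observeobserve" contains "rveobse"? Yes
Is rotation = Yes


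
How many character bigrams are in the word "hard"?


Word: "hard" (length 4)
Number of 2-grams = length - 2 + 1 = 4 - 2 + 1
= 3


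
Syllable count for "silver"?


Word: "silver"
Syllable breakdown: sil-ver
Counting: 2 parts
= 2 syllables


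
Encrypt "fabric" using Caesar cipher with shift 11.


Word: "fabric"
Shift: 11
Each letter → (letter + shift) mod 26:
  'f' (5) + 11 = 16 → 'q'
  'a' (0) + 11 = 11 → 'l'
  'b' (1) + 11 = 12 → 'm'
  'r' (17) + 11 = 2 → 'c'
  'i' (8) + 11 = 19 → 't'
  'c' (2) + 11 = 13 → 'n'
Result = "qlmctn"


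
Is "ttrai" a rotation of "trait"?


Word: "trait", Candidate: "ttrai"
Method: check if candidate is substring of word+word
"traittrait" contains "ttrai"? Yes
Is rotation = Yes


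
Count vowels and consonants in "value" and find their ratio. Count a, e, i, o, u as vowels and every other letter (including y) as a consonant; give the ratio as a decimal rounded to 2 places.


Word: "value"
Vowels (a,e,i,o,u): 3
Consonants: 2
Ratio = 3/2
= 1.50


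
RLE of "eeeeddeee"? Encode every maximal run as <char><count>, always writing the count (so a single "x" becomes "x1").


String: "eeeeddeee"
Scanning for consecutive runs:
  'e' x 4
  'd' x 2
  'e' x 3
RLE = "e4d2e3"


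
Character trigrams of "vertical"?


Word: "vertical" (length 8)
Number of trigrams = 8 - 3 + 1 = 6
  Position 0: "ver"
  Position 1: "ert"
  Position 2: "rti"
  Position 3: "tic"
  Position 4: "ica"
  Position 5: "cal"
Trigrams = "ver", "ert", "rti", "tic", "ica", "cal"


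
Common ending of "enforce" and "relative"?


Word 1: "enforce"
Word 2: "relative"
Comparing from end:
  Pos -1: 'e' == 'e'
  Pos -2: 'c' != 'v' (stop)
LCS = "e" (length 1)


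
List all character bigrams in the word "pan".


Word: "pan" (length 3)
Number of bigrams = 3 - 2 + 1 = 2
  Position 0: "pa"
  Position 1: "an"
Bigrams = "pa", "an"


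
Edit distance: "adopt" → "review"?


Word 1: "adopt" (length 5)
Word 2: "review" (length 6)
One optimal edit sequence (insert/delete/substitute each cost 1):
  1. insert 'r'  (+1)
  2. substitute 'a' -> 'e'  (+1)
  3. substitute 'd' -> 'v'  (+1)
  4. substitute 'o' -> 'i'  (+1)
  5. substitute 'p' -> 'e'  (+1)
  6. substitute 't' -> 'w'  (+1)
Total edit operations: 6
Edit distance = 6


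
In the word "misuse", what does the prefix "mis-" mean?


Prefix: mis-
Example: misuse = mis- + use
Meaning = wrongly


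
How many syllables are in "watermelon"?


Word: "watermelon"
Syllable breakdown: wa · ter · mel · on
Counting: 4 parts
= 4 syllables


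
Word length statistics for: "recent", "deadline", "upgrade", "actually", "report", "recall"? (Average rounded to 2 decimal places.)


Lengths: "recent"=6, "deadline"=8, "upgrade"=7, "actually"=8, "report"=6, "recall"=6
Sum = 41, Count = 6
Average = 41/6 = 6.83
= avg=6.83, min=6, max=8


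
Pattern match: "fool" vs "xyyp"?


Pattern of "fool": [0, 1, 1, 2]
Pattern of "xyyp": [0, 1, 1, 2]
Patterns match
Same pattern = Yes


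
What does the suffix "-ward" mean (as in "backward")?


Suffix: -ward
Example: backward = back + -ward
Meaning = in the direction of


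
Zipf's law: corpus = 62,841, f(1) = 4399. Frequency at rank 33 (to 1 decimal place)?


Zipf's law: f(r) = f(1) / r
f(1) = 4399
f(33) = 4399 / 33
= 133.3 occurrences


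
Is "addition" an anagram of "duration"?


Word 1: "duration" → sorted: adinortu
Word 2: "addition" → sorted: addiinot
Same letters? adinortu != addiinot
Anagram = No


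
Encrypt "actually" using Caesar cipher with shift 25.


Word: "actually"
Shift: 25
Each letter → (letter + shift) mod 26:
  'a' (0) + 25 = 25 → 'z'
  'c' (2) + 25 = 1 → 'b'
  't' (19) + 25 = 18 → 's'
  'u' (20) + 25 = 19 → 't'
  'a' (0) + 25 = 25 → 'z'
  'l' (11) + 25 = 10 → 'k'
  'l' (11) + 25 = 10 → 'k'
  'y' (24) + 25 = 23 → 'x'
Result = "zbstzkkx"


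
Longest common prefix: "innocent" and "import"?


Word 1: "innocent"
Word 2: "import"
Comparing from start:
  Pos 0: 'i' == 'i'
  Pos 1: 'n' != 'm' (stop)
LCP = "i" (length 1)


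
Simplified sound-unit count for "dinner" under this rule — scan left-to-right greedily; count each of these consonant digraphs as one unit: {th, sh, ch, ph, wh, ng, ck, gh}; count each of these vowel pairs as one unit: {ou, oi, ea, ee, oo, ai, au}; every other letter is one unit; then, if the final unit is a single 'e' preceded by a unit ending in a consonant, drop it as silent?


Word: "dinner" (6 letters)
Left-to-right scan:
  1. 'd' (letter)
  2. 'i' (letter)
  3. 'n' (letter)
  4. 'n' (letter)
  5. 'e' (letter)
  6. 'r' (letter)
Units from scan: 6
Sound units = 6 units


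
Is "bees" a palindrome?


Word: "bees"
Reversed: "seeb"
Forward == Backward? bees != seeb
Palindrome = No


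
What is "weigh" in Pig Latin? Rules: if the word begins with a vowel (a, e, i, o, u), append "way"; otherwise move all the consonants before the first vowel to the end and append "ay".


Word: "weigh"
Starts with consonant(s) → move to end, add 'ay'
Consonant cluster: "w"
Pig Latin = "eighway"


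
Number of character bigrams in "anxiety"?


Word: "anxiety" (length 7)
Number of 2-grams = length - 2 + 1 = 7 - 2 + 1
= 6


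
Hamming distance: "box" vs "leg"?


Comparing character by character (same length = 3):
  Pos 0: 'b' vs 'l' !=
  Pos 1: 'o' vs 'e' !=
  Pos 2: 'x' vs 'g' !=
Hamming distance = 3


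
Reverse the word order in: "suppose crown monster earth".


Original: "suppose crown monster earth"
Words (1..n): suppose | crown | monster | earth
Reversed (n..1): earth | monster | crown | suppose
Result = "earth monster crown suppose"


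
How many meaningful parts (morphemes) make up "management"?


Word: "management"
Morphemes: manage + -ment
Each morpheme carries meaning
= 2 morphemes


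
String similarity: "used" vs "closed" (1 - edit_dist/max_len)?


Word 1: "used" (length 4)
Word 2: "closed" (length 6)
One optimal edit sequence:
  1. insert 'c'  (+1)
  2. insert 'l'  (+1)
  3. substitute 'u' -> 'o'  (+1)
  4. keep 's'
  5. keep 'e'
  6. keep 'd'
Edit distance = 3
Max length = max(4, 6) = 6
Similarity = 1 - 3/6
= 0.5000


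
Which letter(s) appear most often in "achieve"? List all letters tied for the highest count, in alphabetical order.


Word: "achieve"
Letter counts:
  'a': 1
  'c': 1
  'e': 2
  'h': 1
  'i': 1
  'v': 1
Maximum count = 2
Most frequent = 'e' (2 times each)


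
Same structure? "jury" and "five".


Pattern of "jury": [0, 1, 2, 3]
Pattern of "five": [0, 1, 2, 3]
Patterns match
Same pattern = Yes


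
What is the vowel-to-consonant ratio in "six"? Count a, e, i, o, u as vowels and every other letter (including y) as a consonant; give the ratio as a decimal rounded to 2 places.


Word: "six"
Vowels (a,e,i,o,u): 1
Consonants: 2
Ratio = 1/2
= 0.50


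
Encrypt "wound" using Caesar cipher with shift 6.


Word: "wound"
Shift: 6
Each letter → (letter + shift) mod 26:
  'w' (22) + 6 = 2 → 'c'
  'o' (14) + 6 = 20 → 'u'
  'u' (20) + 6 = 0 → 'a'
  'n' (13) + 6 = 19 → 't'
  'd' (3) + 6 = 9 → 'j'
Result = "cuatj"


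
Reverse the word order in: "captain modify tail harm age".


Original: "captain modify tail harm age"
Words (1..n): captain | modify | tail | harm | age
Reversed (n..1): age | harm | tail | modify | captain
Result = "age harm tail modify captain"


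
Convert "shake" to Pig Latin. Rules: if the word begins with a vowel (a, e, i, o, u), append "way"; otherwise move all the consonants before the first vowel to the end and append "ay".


Word: "shake"
Starts with consonant(s) → move to end, add 'ay'
Consonant cluster: "sh"
Pig Latin = "akeshay"


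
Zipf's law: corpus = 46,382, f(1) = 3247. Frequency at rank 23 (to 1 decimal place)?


Zipf's law: f(r) = f(1) / r
f(1) = 3247
f(23) = 3247 / 23
= 141.2 occurrences


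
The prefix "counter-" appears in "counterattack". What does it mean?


Prefix: counter-
Example: counterattack (counter- + attack)
Meaning = against / opposite


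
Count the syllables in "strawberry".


Word: "strawberry"
Syllable breakdown: straw | ber | ry
Counting: 3 parts
= 3 syllables


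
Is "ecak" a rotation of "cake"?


Word: "cake", Candidate: "ecak"
Method: check if candidate is substring of word+word
"cakecake" contains "ecak"? Yes
Is rotation = Yes


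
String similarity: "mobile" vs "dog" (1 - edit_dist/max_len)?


Word 1: "mobile" (length 6)
Word 2: "dog" (length 3)
One optimal edit sequence:
  1. substitute 'm' -> 'd'  (+1)
  2. keep 'o'
  3. delete 'b'  (+1)
  4. delete 'i'  (+1)
  5. delete 'l'  (+1)
  6. substitute 'e' -> 'g'  (+1)
Edit distance = 5
Max length = max(6, 3) = 6
Similarity = 1 - 5/6
= 0.1667


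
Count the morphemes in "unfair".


Word: "unfair"
Morphemes: un- | fair
Each morpheme carries meaning
= 2 morphemes


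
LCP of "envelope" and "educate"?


Word 1: "envelope"
Word 2: "educate"
Comparing from start:
  Pos 0: 'e' == 'e'
  Pos 1: 'n' != 'd' (stop)
LCP = "e" (length 1)


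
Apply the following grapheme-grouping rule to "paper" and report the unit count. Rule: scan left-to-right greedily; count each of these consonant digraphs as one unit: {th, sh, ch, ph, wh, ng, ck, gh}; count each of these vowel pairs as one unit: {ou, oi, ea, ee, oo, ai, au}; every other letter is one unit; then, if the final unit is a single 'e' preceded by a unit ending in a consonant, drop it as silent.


Word: "paper" (5 letters)
Left-to-right scan:
  (1) 'p' (letter)
  (2) 'a' (letter)
  (3) 'p' (letter)
  (4) 'e' (letter)
  (5) 'r' (letter)
Units from scan: 5
Sound units = 5 units


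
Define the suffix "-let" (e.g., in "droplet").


Suffix: -let
Example: droplet = drop + -let
Meaning = small


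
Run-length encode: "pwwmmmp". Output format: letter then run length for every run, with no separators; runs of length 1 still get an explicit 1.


String: "pwwmmmp"
Scanning for consecutive runs:
  'p' x 1
  'w' x 2
  'm' x 3
  'p' x 1
RLE = "p1w2m3p1"


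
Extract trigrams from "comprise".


Word: "comprise" (length 8)
Number of trigrams = 8 - 3 + 1 = 6
  Position 0: "com"
  Position 1: "omp"
  Position 2: "mpr"
  Position 3: "pri"
  Position 4: "ris"
  Position 5: "ise"
Trigrams = "com", "omp", "mpr", "pri", "ris", "ise"


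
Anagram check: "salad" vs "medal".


Word 1: "salad" → sorted: aadls
Word 2: "medal" → sorted: adelm
Same letters? aadls != adelm
Anagram = No


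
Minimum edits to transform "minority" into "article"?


Word 1: "minority" (length 8)
Word 2: "article" (length 7)
One optimal edit sequence (insert/delete/substitute each cost 1):
  1. delete 'm'  (+1)
  2. substitute 'i' -> 'a'  (+1)
  3. substitute 'n' -> 'r'  (+1)
  4. substitute 'o' -> 't'  (+1)
  5. substitute 'r' -> 'i'  (+1)
  6. substitute 'i' -> 'c'  (+1)
  7. substitute 't' -> 'l'  (+1)
  8. substitute 'y' -> 'e'  (+1)
Total edit operations: 8
Edit distance = 8


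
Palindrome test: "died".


Word: "died"
Reversed: "deid"
Forward == Backward? died != deid
Palindrome = No


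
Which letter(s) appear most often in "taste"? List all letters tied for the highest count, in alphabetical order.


Word: "taste"
Letter counts:
  'a': 1
  'e': 1
  's': 1
  't': 2
Maximum count = 2
Most frequent = 't' (2 times each)


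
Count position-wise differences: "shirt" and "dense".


Comparing character by character (same length = 5):
  Pos 0: 's' vs 'd' !=
  Pos 1: 'h' vs 'e' !=
  Pos 2: 'i' vs 'n' !=
  Pos 3: 'r' vs 's' !=
  Pos 4: 't' vs 'e' !=
Hamming distance = 5


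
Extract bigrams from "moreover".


Word: "moreover" (length 8)
Number of bigrams = 8 - 2 + 1 = 7
  Position 0: "mo"
  Position 1: "or"
  Position 2: "re"
  Position 3: "eo"
  Position 4: "ov"
  Position 5: "ve"
  Position 6: "er"
Bigrams = "mo", "or", "re", "eo", "ov", "ve", "er"


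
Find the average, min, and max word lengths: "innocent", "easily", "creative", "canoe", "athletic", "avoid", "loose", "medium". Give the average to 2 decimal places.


Lengths: "innocent"=8, "easily"=6, "creative"=8, "canoe"=5, "athletic"=8, "avoid"=5, "loose"=5, "medium"=6
Sum = 51, Count = 8
Average = 51/8 = 6.38
= avg=6.38, min=5, max=8


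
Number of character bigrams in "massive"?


Word: "massive" (length 7)
Number of 2-grams = length - 2 + 1 = 7 - 2 + 1
= 6


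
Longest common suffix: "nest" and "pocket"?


Word 1: "nest"
Word 2: "pocket"
Comparing from end:
  Pos -1: 't' == 't'
  Pos -2: 's' != 'e' (stop)
LCS = "t" (length 1)


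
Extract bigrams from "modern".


Word: "modern" (length 6)
Number of bigrams = 6 - 2 + 1 = 5
  Position 0: "mo"
  Position 1: "od"
  Position 2: "de"
  Position 3: "er"
  Position 4: "rn"
Bigrams = "mo", "od", "de", "er", "rn"


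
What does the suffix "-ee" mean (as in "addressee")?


Suffix: -ee
Example: addressee = address + -ee
Meaning = one who receives


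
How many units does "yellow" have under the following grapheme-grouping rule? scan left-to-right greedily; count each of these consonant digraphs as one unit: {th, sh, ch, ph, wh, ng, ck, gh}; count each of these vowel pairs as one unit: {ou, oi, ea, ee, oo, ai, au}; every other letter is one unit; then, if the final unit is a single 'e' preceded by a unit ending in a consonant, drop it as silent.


Word: "yellow" (6 letters)
Left-to-right scan:
  (1) 'y' (letter)
  (2) 'e' (letter)
  (3) 'l' (letter)
  (4) 'l' (letter)
  (5) 'o' (letter)
  (6) 'w' (letter)
Units from scan: 6
Sound units = 6 units


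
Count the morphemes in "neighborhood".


Word: "neighborhood"
Morphemes: neighbor | -hood
Each morpheme carries meaning
= 2 morphemes


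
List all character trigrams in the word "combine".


Word: "combine" (length 7)
Number of trigrams = 7 - 3 + 1 = 5
  Position 0: "com"
  Position 1: "omb"
  Position 2: "mbi"
  Position 3: "bin"
  Position 4: "ine"
Trigrams = "com", "omb", "mbi", "bin", "ine"


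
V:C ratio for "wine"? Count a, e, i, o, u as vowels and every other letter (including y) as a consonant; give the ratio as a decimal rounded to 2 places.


Word: "wine"
Vowels (a,e,i,o,u): 2
Consonants: 2
Ratio = 2/2
= 1.00


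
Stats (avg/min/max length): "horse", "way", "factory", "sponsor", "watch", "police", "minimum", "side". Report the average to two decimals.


Lengths: "horse"=5, "way"=3, "factory"=7, "sponsor"=7, "watch"=5, "police"=6, "minimum"=7, "side"=4
Sum = 44, Count = 8
Average = 44/8 = 5.50
= avg=5.50, min=3, max=7


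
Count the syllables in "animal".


Word: "animal"
Syllable breakdown: an | i | mal
Counting: 3 parts
= 3 syllables


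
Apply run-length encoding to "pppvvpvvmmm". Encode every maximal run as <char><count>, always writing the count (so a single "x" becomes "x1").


String: "pppvvpvvmmm"
Scanning for consecutive runs:
  'p' x 3
  'v' x 2
  'p' x 1
  'v' x 2
  'm' x 3
RLE = "p3v2p1v2m3"


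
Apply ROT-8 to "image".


Word: "image"
Shift: 8
Each letter → (letter + shift) mod 26:
  'i' (8) + 8 = 16 → 'q'
  'm' (12) + 8 = 20 → 'u'
  'a' (0) + 8 = 8 → 'i'
  'g' (6) + 8 = 14 → 'o'
  'e' (4) + 8 = 12 → 'm'
Result = "quiom"


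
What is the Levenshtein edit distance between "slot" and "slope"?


Word 1: "slot" (length 4)
Word 2: "slope" (length 5)
One optimal edit sequence (insert/delete/substitute each cost 1):
  1. keep 's'
  2. keep 'l'
  3. keep 'o'
  4. insert 'p'  (+1)
  5. substitute 't' -> 'e'  (+1)
Total edit operations: 2
Edit distance = 2


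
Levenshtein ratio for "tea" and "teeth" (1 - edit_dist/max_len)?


Word 1: "tea" (length 3)
Word 2: "teeth" (length 5)
One optimal edit sequence:
  1. keep 't'
  2. insert 'e'  (+1)
  3. keep 'e'
  4. insert 't'  (+1)
  5. substitute 'a' -> 'h'  (+1)
Edit distance = 3
Max length = max(3, 5) = 5
Similarity = 1 - 3/5
= 0.4000


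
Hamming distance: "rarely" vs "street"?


Comparing character by character (same length = 6):
  Pos 0: 'r' vs 's' !=
  Pos 1: 'a' vs 't' !=
  Pos 2: 'r' vs 'r' =
  Pos 3: 'e' vs 'e' =
  Pos 4: 'l' vs 'e' !=
  Pos 5: 'y' vs 't' !=
Hamming distance = 4


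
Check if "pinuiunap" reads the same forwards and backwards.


Word: "pinuiunap"
Reversed: "panuiunip"
Forward == Backward? pinuiunap != panuiunip
Palindrome = No


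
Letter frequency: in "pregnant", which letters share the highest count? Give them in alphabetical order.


Word: "pregnant"
Letter counts:
  'a': 1
  'e': 1
  'g': 1
  'n': 2
  'p': 1
  'r': 1
  't': 1
Maximum count = 2
Most frequent = 'n' (2 times each)


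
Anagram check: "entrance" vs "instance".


Word 1: "entrance" → sorted: aceennrt
Word 2: "instance" → sorted: aceinnst
Same letters? aceennrt != aceinnst
Anagram = No


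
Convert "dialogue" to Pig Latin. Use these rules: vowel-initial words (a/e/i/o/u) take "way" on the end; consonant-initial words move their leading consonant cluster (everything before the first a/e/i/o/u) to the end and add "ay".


Word: "dialogue"
Starts with consonant(s) → move to end, add 'ay'
Consonant cluster: "d"
Pig Latin = "ialogueday"


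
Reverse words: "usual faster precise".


Original: "usual faster precise"
Words (1..n): usual | faster | precise
Reversed (n..1): precise | faster | usual
Result = "precise faster usual"


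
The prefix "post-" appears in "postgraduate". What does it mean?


Prefix: post-
Example: postgraduate = post- + graduate
Meaning = after


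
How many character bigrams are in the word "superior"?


Word: "superior" (length 8)
Number of 2-grams = length - 2 + 1 = 8 - 2 + 1
= 7


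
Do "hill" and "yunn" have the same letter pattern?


Pattern of "hill": [0, 1, 2, 2]
Pattern of "yunn": [0, 1, 2, 2]
Patterns match
Same pattern = Yes


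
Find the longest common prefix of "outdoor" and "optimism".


Word 1: "outdoor"
Word 2: "optimism"
Comparing from start:
  Pos 0: 'o' == 'o'
  Pos 1: 'u' != 'p' (stop)
LCP = "o" (length 1)


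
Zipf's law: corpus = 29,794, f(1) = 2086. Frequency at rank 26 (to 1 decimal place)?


Zipf's law: f(r) = f(1) / r
f(1) = 2086
f(26) = 2086 / 26
= 80.2 occurrences


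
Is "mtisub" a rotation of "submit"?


Word: "submit", Candidate: "mtisub"
Method: check if candidate is substring of word+word
"submitsubmit" contains "mtisub"? No
Is rotation = No


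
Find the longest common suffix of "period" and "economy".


Word 1: "period"
Word 2: "economy"
Comparing from end:
  Pos -1: 'd' != 'y' (stop)
LCS = "" (length 0)


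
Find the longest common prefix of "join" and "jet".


Word 1: "join"
Word 2: "jet"
Comparing from start:
  Pos 0: 'j' == 'j'
  Pos 1: 'o' != 'e' (stop)
LCP = "j" (length 1)


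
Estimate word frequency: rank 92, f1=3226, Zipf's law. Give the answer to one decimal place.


Zipf's law: f(r) = f(1) / r
f(1) = 3226
f(92) = 3226 / 92
= 35.1 occurrences


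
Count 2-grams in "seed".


Word: "seed" (length 4)
Number of 2-grams = length - 2 + 1 = 4 - 2 + 1
= 3


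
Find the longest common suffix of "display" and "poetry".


Word 1: "display"
Word 2: "poetry"
Comparing from end:
  Pos -1: 'y' == 'y'
  Pos -2: 'a' != 'r' (stop)
LCS = "y" (length 1)


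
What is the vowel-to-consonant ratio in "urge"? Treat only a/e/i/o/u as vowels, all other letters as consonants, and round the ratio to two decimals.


Word: "urge"
Vowels (a,e,i,o,u): 2
Consonants: 2
Ratio = 2/2
= 1.00


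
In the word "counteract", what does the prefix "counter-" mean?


Prefix: counter-
Example: counteract (counter- + act)
Meaning = against / opposite


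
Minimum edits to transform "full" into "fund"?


Word 1: "full" (length 4)
Word 2: "fund" (length 4)
One optimal edit sequence (insert/delete/substitute each cost 1):
  1. keep 'f'
  2. keep 'u'
  3. substitute 'l' -> 'n'  (+1)
  4. substitute 'l' -> 'd'  (+1)
Total edit operations: 2
Edit distance = 2


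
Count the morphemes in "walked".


Word: "walked"
Morphemes: walk | -ed
Each morpheme carries meaning
= 2 morphemes


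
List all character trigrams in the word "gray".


Word: "gray" (length 4)
Number of trigrams = 4 - 3 + 1 = 2
  Position 0: "gra"
  Position 1: "ray"
Trigrams = "gra", "ray"


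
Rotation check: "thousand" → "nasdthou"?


Word: "thousand", Candidate: "nasdthou"
Method: check if candidate is substring of word+word
"thousandthousand" contains "nasdthou"? No
Is rotation = No


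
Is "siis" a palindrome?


Word: "siis"
Reversed: "siis"
Forward == Backward? siis == siis
Palindrome = Yes


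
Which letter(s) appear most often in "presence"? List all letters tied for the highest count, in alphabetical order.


Word: "presence"
Letter counts:
  'c': 1
  'e': 3
  'n': 1
  'p': 1
  'r': 1
  's': 1
Maximum count = 3
Most frequent = 'e' (3 times each)


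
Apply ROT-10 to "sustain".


Word: "sustain"
Shift: 10
Each letter → (letter + shift) mod 26:
  's' (18) + 10 = 2 → 'c'
  'u' (20) + 10 = 4 → 'e'
  's' (18) + 10 = 2 → 'c'
  't' (19) + 10 = 3 → 'd'
  'a' (0) + 10 = 10 → 'k'
  'i' (8) + 10 = 18 → 's'
  'n' (13) + 10 = 23 → 'x'
Result = "cecdksx"


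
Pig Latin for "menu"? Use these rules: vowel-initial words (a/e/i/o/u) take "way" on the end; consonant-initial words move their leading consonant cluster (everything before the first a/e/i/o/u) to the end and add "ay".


Word: "menu"
Starts with consonant(s) → move to end, add 'ay'
Consonant cluster: "m"
Pig Latin = "enumay"


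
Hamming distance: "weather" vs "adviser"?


Comparing character by character (same length = 7):
  Pos 0: 'w' vs 'a' !=
  Pos 1: 'e' vs 'd' !=
  Pos 2: 'a' vs 'v' !=
  Pos 3: 't' vs 'i' !=
  Pos 4: 'h' vs 's' !=
  Pos 5: 'e' vs 'e' =
  Pos 6: 'r' vs 'r' =
Hamming distance = 5


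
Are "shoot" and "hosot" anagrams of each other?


Word 1: "shoot" → sorted: hoost
Word 2: "hosot" → sorted: hoost
Same letters? hoost == hoost
Anagram = Yes


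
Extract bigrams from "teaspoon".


Word: "teaspoon" (length 8)
Number of bigrams = 8 - 2 + 1 = 7
  Position 0: "te"
  Position 1: "ea"
  Position 2: "as"
  Position 3: "sp"
  Position 4: "po"
  Position 5: "oo"
  Position 6: "on"
Bigrams = "te", "ea", "as", "sp", "po", "oo", "on"


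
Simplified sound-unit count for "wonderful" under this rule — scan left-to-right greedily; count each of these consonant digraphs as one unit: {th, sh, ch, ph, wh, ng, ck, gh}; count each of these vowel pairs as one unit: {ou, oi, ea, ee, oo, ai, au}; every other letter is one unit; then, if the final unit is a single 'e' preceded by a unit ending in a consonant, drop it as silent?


Word: "wonderful" (9 letters)
Left-to-right scan:
  [1] 'w' (letter)
  [2] 'o' (letter)
  [3] 'n' (letter)
  [4] 'd' (letter)
  [5] 'e' (letter)
  [6] 'r' (letter)
  [7] 'f' (letter)
  [8] 'u' (letter)
  [9] 'l' (letter)
Units from scan: 9
Sound units = 9 units


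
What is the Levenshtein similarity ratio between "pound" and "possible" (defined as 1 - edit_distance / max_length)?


Word 1: "pound" (length 5)
Word 2: "possible" (length 8)
One optimal edit sequence:
  1. keep 'p'
  2. keep 'o'
  3. insert 's'  (+1)
  4. insert 's'  (+1)
  5. insert 'i'  (+1)
  6. substitute 'u' -> 'b'  (+1)
  7. substitute 'n' -> 'l'  (+1)
  8. substitute 'd' -> 'e'  (+1)
Edit distance = 6
Max length = max(5, 8) = 8
Similarity = 1 - 6/8
= 0.2500


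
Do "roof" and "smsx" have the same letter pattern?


Pattern of "roof": [0, 1, 1, 2]
Pattern of "smsx": [0, 1, 0, 2]
Patterns do not match
Same pattern = No


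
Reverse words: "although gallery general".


Original: "although gallery general"
Words (1..n): although | gallery | general
Reversed (n..1): general | gallery | although
Result = "general gallery although"


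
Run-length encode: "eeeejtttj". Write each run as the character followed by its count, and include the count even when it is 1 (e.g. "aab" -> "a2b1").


String: "eeeejtttj"
Scanning for consecutive runs:
  'e' x 4
  'j' x 1
  't' x 3
  'j' x 1
RLE = "e4j1t3j1"


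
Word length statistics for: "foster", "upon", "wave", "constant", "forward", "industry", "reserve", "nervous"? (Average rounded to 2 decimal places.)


Lengths: "foster"=6, "upon"=4, "wave"=4, "constant"=8, "forward"=7, "industry"=8, "reserve"=7, "nervous"=7
Sum = 51, Count = 8
Average = 51/8 = 6.38
= avg=6.38, min=4, max=8


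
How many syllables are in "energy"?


Word: "energy"
Syllable breakdown: en / er / gy
Counting: 3 parts
= 3 syllables


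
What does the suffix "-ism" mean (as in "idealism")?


Suffix: -ism
As in: idealism -> ideal + -ism
Meaning = belief / practice


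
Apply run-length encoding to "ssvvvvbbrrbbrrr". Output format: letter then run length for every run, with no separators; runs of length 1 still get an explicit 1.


String: "ssvvvvbbrrbbrrr"
Scanning for consecutive runs:
  's' x 2
  'v' x 4
  'b' x 2
  'r' x 2
  'b' x 2
  'r' x 3
RLE = "s2v4b2r2b2r3"


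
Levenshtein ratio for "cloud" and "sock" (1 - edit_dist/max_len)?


Word 1: "cloud" (length 5)
Word 2: "sock" (length 4)
One optimal edit sequence:
  1. delete 'c'  (+1)
  2. substitute 'l' -> 's'  (+1)
  3. keep 'o'
  4. substitute 'u' -> 'c'  (+1)
  5. substitute 'd' -> 'k'  (+1)
Edit distance = 4
Max length = max(5, 4) = 5
Similarity = 1 - 4/5
= 0.2000


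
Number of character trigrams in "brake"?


Word: "brake" (length 5)
Number of 3-grams = length - 3 + 1 = 5 - 3 + 1
= 3


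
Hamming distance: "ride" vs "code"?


Comparing character by character (same length = 4):
  Pos 0: 'r' vs 'c' !=
  Pos 1: 'i' vs 'o' !=
  Pos 2: 'd' vs 'd' =
  Pos 3: 'e' vs 'e' =
Hamming distance = 2


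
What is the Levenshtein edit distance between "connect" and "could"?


Word 1: "connect" (length 7)
Word 2: "could" (length 5)
One optimal edit sequence (insert/delete/substitute each cost 1):
  1. keep 'c'
  2. keep 'o'
  3. delete 'n'  (+1)
  4. delete 'n'  (+1)
  5. substitute 'e' -> 'u'  (+1)
  6. substitute 'c' -> 'l'  (+1)
  7. substitute 't' -> 'd'  (+1)
Total edit operations: 5
Edit distance = 5


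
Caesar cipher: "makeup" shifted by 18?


Word: "makeup"
Shift: 18
Each letter → (letter + shift) mod 26:
  'm' (12) + 18 = 4 → 'e'
  'a' (0) + 18 = 18 → 's'
  'k' (10) + 18 = 2 → 'c'
  'e' (4) + 18 = 22 → 'w'
  'u' (20) + 18 = 12 → 'm'
  'p' (15) + 18 = 7 → 'h'
Result = "escwmh"


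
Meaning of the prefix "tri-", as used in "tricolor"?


Prefix: tri-
As in: tricolor -> tri- + color
Meaning = three


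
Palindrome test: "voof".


Word: "voof"
Reversed: "foov"
Forward == Backward? voof != foov
Palindrome = No


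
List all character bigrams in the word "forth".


Word: "forth" (length 5)
Number of bigrams = 5 - 2 + 1 = 4
  Position 0: "fo"
  Position 1: "or"
  Position 2: "rt"
  Position 3: "th"
Bigrams = "fo", "or", "rt", "th"


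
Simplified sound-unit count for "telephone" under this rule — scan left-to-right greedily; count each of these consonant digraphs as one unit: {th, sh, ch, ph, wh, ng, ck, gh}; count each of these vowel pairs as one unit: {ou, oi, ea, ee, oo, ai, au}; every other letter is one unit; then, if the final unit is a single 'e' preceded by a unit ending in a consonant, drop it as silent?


Word: "telephone" (9 letters)
Left-to-right scan:
  (1) 't' (letter)
  (2) 'e' (letter)
  (3) 'l' (letter)
  (4) 'e' (letter)
  (5) 'ph' (digraph)
  (6) 'o' (letter)
  (7) 'n' (letter)
  (8) 'e' (letter)
Units from scan: 8
Final unit is 'e' after a consonant -> drop as silent (-1)
Sound units = 7 units


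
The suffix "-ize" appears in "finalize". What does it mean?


Suffix: -ize
Example: finalize = final + -ize
Meaning = to make


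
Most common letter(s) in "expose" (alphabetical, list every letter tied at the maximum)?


Word: "expose"
Letter counts:
  'e': 2
  'o': 1
  'p': 1
  's': 1
  'x': 1
Maximum count = 2
Most frequent = 'e' (2 times each)


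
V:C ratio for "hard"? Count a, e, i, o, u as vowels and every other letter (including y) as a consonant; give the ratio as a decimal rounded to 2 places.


Word: "hard"
Vowels (a,e,i,o,u): 1
Consonants: 3
Ratio = 1/3
= 0.33


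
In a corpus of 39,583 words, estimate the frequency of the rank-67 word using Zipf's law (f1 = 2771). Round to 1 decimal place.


Zipf's law: f(r) = f(1) / r
f(1) = 2771
f(67) = 2771 / 67
= 41.4 occurrences


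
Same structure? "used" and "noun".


Pattern of "used": [0, 1, 2, 3]
Pattern of "noun": [0, 1, 2, 0]
Patterns do not match
Same pattern = No


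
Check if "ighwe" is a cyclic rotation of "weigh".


Word: "weigh", Candidate: "ighwe"
Method: check if candidate is substring of word+word
"weighweigh" contains "ighwe"? Yes
Is rotation = Yes


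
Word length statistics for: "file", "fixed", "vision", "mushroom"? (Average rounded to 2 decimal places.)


Lengths: "file"=4, "fixed"=5, "vision"=6, "mushroom"=8
Sum = 23, Count = 4
Average = 23/4 = 5.75
= avg=5.75, min=4, max=8


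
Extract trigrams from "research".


Word: "research" (length 8)
Number of trigrams = 8 - 3 + 1 = 6
  Position 0: "res"
  Position 1: "ese"
  Position 2: "sea"
  Position 3: "ear"
  Position 4: "arc"
  Position 5: "rch"
Trigrams = "res", "ese", "sea", "ear", "arc", "rch"


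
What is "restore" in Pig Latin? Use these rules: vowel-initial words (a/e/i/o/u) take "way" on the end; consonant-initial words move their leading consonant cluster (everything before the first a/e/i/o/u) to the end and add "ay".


Word: "restore"
Starts with consonant(s) → move to end, add 'ay'
Consonant cluster: "r"
Pig Latin = "estoreray"


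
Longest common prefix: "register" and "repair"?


Word 1: "register"
Word 2: "repair"
Comparing from start:
  Pos 0: 'r' == 'r'
  Pos 1: 'e' == 'e'
  Pos 2: 'g' != 'p' (stop)
LCP = "re" (length 2)


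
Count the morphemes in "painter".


Word: "painter"
Morphemes: paint / -er
Each morpheme carries meaning
= 2 morphemes


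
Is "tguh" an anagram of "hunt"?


Word 1: "hunt" → sorted: hntu
Word 2: "tguh" → sorted: ghtu
Same letters? hntu != ghtu
Anagram = No


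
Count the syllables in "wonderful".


Word: "wonderful"
Syllable breakdown: won / der / ful
Counting: 3 parts
= 3 syllables


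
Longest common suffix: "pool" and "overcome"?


Word 1: "pool"
Word 2: "overcome"
Comparing from end:
  Pos -1: 'l' != 'e' (stop)
LCS = "" (length 0)


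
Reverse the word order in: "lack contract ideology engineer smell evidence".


Original: "lack contract ideology engineer smell evidence"
Words (1..n): lack | contract | ideology | engineer | smell | evidence
Reversed (n..1): evidence | smell | engineer | ideology | contract | lack
Result = "evidence smell engineer ideology contract lack"
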